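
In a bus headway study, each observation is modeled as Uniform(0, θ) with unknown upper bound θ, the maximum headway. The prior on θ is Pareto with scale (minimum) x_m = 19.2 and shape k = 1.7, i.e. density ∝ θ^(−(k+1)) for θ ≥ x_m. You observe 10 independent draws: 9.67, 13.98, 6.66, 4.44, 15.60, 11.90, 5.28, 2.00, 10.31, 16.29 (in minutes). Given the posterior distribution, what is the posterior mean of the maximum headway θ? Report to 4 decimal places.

A Pareto(scale x_m, shape k) prior on the upper bound θ of Uniform(0, θ) is conjugate: posterior is Pareto(max(x_m, max xᵢ), k + n).
Sample maximum = 16.29; prior scale x_m = 19.2 → posterior scale = max = 19.20.
Posterior shape = 1.7 + 10 = 11.7.
E[θ|data] = k·x_m/(k−1) = 11.7·19.20/10.7 = 20.9944.

20.9944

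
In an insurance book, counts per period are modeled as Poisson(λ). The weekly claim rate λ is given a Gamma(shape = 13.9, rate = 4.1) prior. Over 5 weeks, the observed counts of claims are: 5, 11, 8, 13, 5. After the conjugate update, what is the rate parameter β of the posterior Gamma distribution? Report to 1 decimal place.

9.1

With a Gamma(shape α, rate β) prior, the Poisson likelihood is conjugate: the posterior is Gamma(α + ΣXᵢ, β + n).
Sum of counts S = 42 over n = 5 weeks.
Posterior: Gamma(α+S, β+n) = Gamma(13.9+42, 4.1+5) = Gamma(55.9, 9.1).
Posterior β = 9.1.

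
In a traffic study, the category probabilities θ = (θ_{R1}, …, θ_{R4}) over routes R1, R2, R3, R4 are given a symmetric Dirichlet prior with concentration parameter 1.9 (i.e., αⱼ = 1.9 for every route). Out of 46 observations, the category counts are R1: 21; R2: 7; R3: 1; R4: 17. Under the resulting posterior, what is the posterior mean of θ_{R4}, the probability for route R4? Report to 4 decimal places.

0.3526

The Dirichlet prior is conjugate to the Multinomial likelihood: each posterior αⱼ = prior αⱼ + observed count nⱼ.
Posterior concentration: (22.9, 8.9, 2.9, 18.9), total = 53.6.
E[θ_{R4}|data] = α_{R4}/Σα = 18.9/53.6 = 0.3526.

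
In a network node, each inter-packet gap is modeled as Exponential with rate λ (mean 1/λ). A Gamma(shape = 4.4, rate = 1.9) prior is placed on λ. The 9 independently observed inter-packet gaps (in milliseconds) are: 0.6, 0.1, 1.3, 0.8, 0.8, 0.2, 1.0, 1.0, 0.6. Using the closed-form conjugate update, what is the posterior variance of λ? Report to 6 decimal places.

With a Gamma(shape α, rate β) prior on the exponential rate λ, the posterior after n observations with total T = Σxᵢ is Gamma(α+n, β+T).
Sum of observations T = 6.4 milliseconds; n = 9.
Posterior: Gamma(4.4+9, 1.9+6.4) = Gamma(13.4, 8.3).
Var = α/β² = 0.194513.

0.194513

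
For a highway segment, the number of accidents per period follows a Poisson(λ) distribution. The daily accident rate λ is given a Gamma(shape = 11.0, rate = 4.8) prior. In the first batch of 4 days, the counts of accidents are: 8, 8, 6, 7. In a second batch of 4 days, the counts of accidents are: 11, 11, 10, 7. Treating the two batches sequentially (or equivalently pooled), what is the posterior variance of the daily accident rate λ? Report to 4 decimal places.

0.4822

With a Gamma(shape α, rate β) prior, the Poisson likelihood is conjugate: the posterior is Gamma(α + ΣXᵢ, β + n).
Batch 1: sum of counts S = 29 over n = 4 days.
After batch 1: Gamma(α+S, β+n) = Gamma(11.0+29, 4.8+4) = Gamma(40.0, 8.8).
Batch 2: sum of counts S = 39 over n = 4 days.
After batch 2: Gamma(α+S, β+n) = Gamma(40.0+39, 8.8+4) = Gamma(79.0, 12.8).
Var = α/β² = 79.0/12.8² = 0.4822.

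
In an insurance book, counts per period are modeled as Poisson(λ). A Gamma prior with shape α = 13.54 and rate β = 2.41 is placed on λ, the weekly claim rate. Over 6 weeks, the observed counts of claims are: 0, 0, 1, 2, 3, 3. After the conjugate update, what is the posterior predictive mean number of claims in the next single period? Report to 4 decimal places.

With a Gamma(shape α, rate β) prior, the Poisson likelihood is conjugate: the posterior is Gamma(α + ΣXᵢ, β + n).
Sum of counts S = 9 over n = 6 weeks.
Posterior: Gamma(α+S, β+n) = Gamma(13.54+9, 2.41+6) = Gamma(22.54, 8.41).
The predictive distribution for one future period is NegBinom with mean α/β = 2.6801.

2.6801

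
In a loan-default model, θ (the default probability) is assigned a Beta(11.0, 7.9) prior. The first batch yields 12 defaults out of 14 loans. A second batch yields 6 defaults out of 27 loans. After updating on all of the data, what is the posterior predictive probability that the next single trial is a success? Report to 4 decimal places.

The Beta prior is conjugate to a Binomial/Bernoulli likelihood; the update adds successes to α and failures to β.
After batch 1: Beta(11.0+12, 7.9+2) = Beta(23.0, 9.9).
After batch 2: Beta(23.0+6, 9.9+21) = Beta(29.0, 30.9).
For a single future Bernoulli trial, P(success | data) = α/(α+β) = 0.4841.

0.4841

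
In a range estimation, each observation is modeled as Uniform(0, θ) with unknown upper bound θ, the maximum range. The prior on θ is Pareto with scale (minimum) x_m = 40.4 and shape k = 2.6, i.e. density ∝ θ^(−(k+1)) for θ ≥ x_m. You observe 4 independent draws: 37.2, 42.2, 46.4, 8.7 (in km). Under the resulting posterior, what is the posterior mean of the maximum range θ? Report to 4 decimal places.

A Pareto(scale x_m, shape k) prior on the upper bound θ of Uniform(0, θ) is conjugate: posterior is Pareto(max(x_m, max xᵢ), k + n).
Sample maximum = 46.4; prior scale x_m = 40.4 → posterior scale = max = 46.4.
Posterior shape = 2.6 + 4 = 6.6.
E[θ|data] = k·x_m/(k−1) = 6.6·46.4/5.6 = 54.6857.

54.6857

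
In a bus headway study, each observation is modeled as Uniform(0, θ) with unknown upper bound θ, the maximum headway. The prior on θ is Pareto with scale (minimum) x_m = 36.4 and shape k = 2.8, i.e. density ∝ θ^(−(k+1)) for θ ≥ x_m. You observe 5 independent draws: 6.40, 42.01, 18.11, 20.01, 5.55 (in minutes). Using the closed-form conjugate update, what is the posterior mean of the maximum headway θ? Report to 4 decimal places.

A Pareto(scale x_m, shape k) prior on the upper bound θ of Uniform(0, θ) is conjugate: posterior is Pareto(max(x_m, max xᵢ), k + n).
Sample maximum = 42.01; prior scale x_m = 36.4 → posterior scale = max = 42.01.
Posterior shape = 2.8 + 5 = 7.8.
E[θ|data] = k·x_m/(k−1) = 7.8·42.01/6.8 = 48.1879.

48.1879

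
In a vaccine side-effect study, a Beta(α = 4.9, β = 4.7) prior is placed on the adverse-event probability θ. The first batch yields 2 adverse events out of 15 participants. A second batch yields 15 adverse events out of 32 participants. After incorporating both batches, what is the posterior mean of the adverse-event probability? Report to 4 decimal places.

The Beta prior is conjugate to a Binomial/Bernoulli likelihood; the update adds successes to α and failures to β.
After batch 1: Beta(4.9+2, 4.7+13) = Beta(6.9, 17.7).
After batch 2: Beta(6.9+15, 17.7+17) = Beta(21.9, 34.7).
Posterior mean = α/(α+β) = 21.9/56.6 = 0.3869.

0.3869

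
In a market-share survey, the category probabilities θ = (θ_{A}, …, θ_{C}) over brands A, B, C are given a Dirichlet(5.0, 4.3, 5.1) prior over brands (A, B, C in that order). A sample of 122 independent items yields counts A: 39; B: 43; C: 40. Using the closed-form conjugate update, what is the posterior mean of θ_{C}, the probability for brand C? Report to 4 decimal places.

0.3306

The Dirichlet prior is conjugate to the Multinomial likelihood: each posterior αⱼ = prior αⱼ + observed count nⱼ.
Posterior concentration: (44.0, 47.3, 45.1), total = 136.4.
E[θ_{C}|data] = α_{C}/Σα = 45.1/136.4 = 0.3306.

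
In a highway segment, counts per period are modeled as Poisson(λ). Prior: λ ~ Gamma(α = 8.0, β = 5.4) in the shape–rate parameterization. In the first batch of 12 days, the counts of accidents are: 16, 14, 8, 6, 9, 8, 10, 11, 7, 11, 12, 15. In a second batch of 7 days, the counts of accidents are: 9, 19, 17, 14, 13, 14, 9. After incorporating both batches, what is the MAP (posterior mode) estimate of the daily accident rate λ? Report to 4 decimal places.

9.3852

With a Gamma(shape α, rate β) prior, the Poisson likelihood is conjugate: the posterior is Gamma(α + ΣXᵢ, β + n).
Batch 1: sum of counts S = 127 over n = 12 days.
After batch 1: Gamma(α+S, β+n) = Gamma(8.0+127, 5.4+12) = Gamma(135.0, 17.4).
Batch 2: sum of counts S = 95 over n = 7 days.
After batch 2: Gamma(α+S, β+n) = Gamma(135.0+95, 17.4+7) = Gamma(230.0, 24.4).
Mode of Gamma(α,β) for α≥1 is (α−1)/β = 229.0/24.4 = 9.3852.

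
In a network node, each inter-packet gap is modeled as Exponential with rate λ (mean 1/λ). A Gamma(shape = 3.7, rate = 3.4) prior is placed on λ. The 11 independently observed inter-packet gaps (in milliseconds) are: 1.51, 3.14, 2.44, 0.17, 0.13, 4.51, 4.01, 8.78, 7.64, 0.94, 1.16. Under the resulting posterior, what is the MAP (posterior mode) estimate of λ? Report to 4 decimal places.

With a Gamma(shape α, rate β) prior on the exponential rate λ, the posterior after n observations with total T = Σxᵢ is Gamma(α+n, β+T).
Sum of observations T = 34.43 milliseconds; n = 11.
Posterior: Gamma(3.7+11, 3.4+34.43) = Gamma(14.7, 37.83).
Mode = (α−1)/β = 0.3621.

0.3621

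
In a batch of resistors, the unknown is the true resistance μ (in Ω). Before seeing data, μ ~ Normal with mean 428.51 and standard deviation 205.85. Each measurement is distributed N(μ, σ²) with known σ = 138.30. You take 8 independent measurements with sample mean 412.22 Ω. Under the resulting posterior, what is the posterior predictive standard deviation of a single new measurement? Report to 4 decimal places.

146.2534

For Normal data with known variance σ², a Normal(μ₀, σ₀²) prior on μ is conjugate. Posterior precision = 1/σ₀² + n/σ²; posterior mean is the precision-weighted average of μ₀ and x̄.
σ₀² = 205.85² = 42374.2225, σ² = 138.30² = 19126.89; σ² + n·σ₀² = 19126.89 + 8·42374.2225 = 358120.67.
Posterior precision = 1/σ₀² + n/σ² = 1/42374.2225 + 8/19126.89 = (σ² + n·σ₀²)/(σ₀²σ²) = 358120.67/(42374.2225·19126.89); posterior variance σₙ² = σ₀²σ²/(σ² + n·σ₀²) = 42374.2225·19126.89/358120.67 = 2263.167587.
Predictive variance for one new observation = σₙ² + σ² = 42374.2225·19126.89/358120.67 + 19126.89 = σ²·(σ₀² + 358120.67)/358120.67 = 19126.89·400494.8925/358120.67 = 21390.057587; SD = √(19126.89·400494.8925/358120.67) = 146.2534.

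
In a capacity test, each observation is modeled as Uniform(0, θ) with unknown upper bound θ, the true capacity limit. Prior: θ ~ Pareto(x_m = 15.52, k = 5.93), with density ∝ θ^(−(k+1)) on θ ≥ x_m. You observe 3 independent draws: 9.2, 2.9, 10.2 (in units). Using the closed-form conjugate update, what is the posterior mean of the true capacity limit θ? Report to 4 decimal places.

17.4771

A Pareto(scale x_m, shape k) prior on the upper bound θ of Uniform(0, θ) is conjugate: posterior is Pareto(max(x_m, max xᵢ), k + n).
Sample maximum = 10.2; prior scale x_m = 15.52 → posterior scale = max = 15.52.
Posterior shape = 5.93 + 3 = 8.93.
E[θ|data] = k·x_m/(k−1) = 8.93·15.52/7.93 = 17.4771.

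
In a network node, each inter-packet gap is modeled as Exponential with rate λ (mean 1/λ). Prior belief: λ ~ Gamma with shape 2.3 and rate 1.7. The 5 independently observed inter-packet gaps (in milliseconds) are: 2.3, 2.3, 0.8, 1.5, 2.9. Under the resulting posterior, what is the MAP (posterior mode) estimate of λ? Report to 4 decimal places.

0.5478

With a Gamma(shape α, rate β) prior on the exponential rate λ, the posterior after n observations with total T = Σxᵢ is Gamma(α+n, β+T).
Sum of observations T = 9.8 milliseconds; n = 5.
Posterior: Gamma(2.3+5, 1.7+9.8) = Gamma(7.3, 11.5).
Mode = (α−1)/β = 0.5478.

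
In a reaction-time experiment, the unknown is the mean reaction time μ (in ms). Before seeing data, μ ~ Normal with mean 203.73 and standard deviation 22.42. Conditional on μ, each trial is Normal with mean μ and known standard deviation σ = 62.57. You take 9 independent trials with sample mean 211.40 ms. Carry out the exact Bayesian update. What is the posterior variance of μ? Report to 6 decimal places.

233.193823

For Normal data with known variance σ², a Normal(μ₀, σ₀²) prior on μ is conjugate. Posterior precision = 1/σ₀² + n/σ²; posterior mean is the precision-weighted average of μ₀ and x̄.
σ₀² = 22.42² = 502.6564, σ² = 62.57² = 3915.0049; σ² + n·σ₀² = 3915.0049 + 9·502.6564 = 8438.9125.
Posterior precision = 1/σ₀² + n/σ² = 1/502.6564 + 9/3915.0049 = (σ² + n·σ₀²)/(σ₀²σ²) = 8438.9125/(502.6564·3915.0049); posterior variance σₙ² = σ₀²σ²/(σ² + n·σ₀²) = 502.6564·3915.0049/8438.9125 = 233.193823.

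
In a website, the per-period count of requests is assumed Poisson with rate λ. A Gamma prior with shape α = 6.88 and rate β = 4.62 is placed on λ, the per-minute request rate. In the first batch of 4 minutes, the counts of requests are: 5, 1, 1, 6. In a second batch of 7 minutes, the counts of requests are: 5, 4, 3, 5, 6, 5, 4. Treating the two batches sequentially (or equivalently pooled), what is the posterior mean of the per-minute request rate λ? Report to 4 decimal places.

With a Gamma(shape α, rate β) prior, the Poisson likelihood is conjugate: the posterior is Gamma(α + ΣXᵢ, β + n).
Batch 1: sum of counts S = 13 over n = 4 minutes.
After batch 1: Gamma(α+S, β+n) = Gamma(6.88+13, 4.62+4) = Gamma(19.88, 8.62).
Batch 2: sum of counts S = 32 over n = 7 minutes.
After batch 2: Gamma(α+S, β+n) = Gamma(19.88+32, 8.62+7) = Gamma(51.88, 15.62).
Posterior mean = α/β = 51.88/15.62 = 3.3214.

3.3214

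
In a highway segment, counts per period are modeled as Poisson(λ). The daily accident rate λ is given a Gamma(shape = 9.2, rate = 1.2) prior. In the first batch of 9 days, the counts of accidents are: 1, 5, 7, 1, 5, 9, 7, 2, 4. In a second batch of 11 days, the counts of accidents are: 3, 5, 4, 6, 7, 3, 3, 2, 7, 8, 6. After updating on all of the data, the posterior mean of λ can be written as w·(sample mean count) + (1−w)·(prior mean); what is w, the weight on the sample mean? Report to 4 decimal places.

With a Gamma(shape α, rate β) prior, the Poisson likelihood is conjugate: the posterior is Gamma(α + ΣXᵢ, β + n).
Total number of days: n = 9 + 11 = 20.
Posterior mean = (α₀+S)/(β₀+n) = [n/(β₀+n)]·(S/n) + [β₀/(β₀+n)]·(α₀/β₀), so only n and β₀ enter the weight.
Weight on data w = n/(β₀+n) = 20/(1.2+20) = 20/21.2 = 0.9434.

0.9434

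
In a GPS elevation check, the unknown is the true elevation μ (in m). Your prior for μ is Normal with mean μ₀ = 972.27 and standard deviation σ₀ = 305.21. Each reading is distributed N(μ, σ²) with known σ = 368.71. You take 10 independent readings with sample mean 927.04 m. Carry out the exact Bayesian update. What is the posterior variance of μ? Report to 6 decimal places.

11863.373728

For Normal data with known variance σ², a Normal(μ₀, σ₀²) prior on μ is conjugate. Posterior precision = 1/σ₀² + n/σ²; posterior mean is the precision-weighted average of μ₀ and x̄.
σ₀² = 305.21² = 93153.1441, σ² = 368.71² = 135947.0641; σ² + n·σ₀² = 135947.0641 + 10·93153.1441 = 1067478.5051.
Posterior precision = 1/σ₀² + n/σ² = 1/93153.1441 + 10/135947.0641 = (σ² + n·σ₀²)/(σ₀²σ²) = 1067478.5051/(93153.1441·135947.0641); posterior variance σₙ² = σ₀²σ²/(σ² + n·σ₀²) = 93153.1441·135947.0641/1067478.5051 = 11863.373728.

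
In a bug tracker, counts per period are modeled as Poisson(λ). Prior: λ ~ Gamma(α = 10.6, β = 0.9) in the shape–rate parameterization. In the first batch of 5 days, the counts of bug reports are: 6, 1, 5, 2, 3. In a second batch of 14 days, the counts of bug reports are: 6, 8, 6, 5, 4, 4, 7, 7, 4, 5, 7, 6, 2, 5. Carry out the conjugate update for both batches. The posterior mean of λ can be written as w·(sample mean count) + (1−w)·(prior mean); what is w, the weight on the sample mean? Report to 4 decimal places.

0.9548

With a Gamma(shape α, rate β) prior, the Poisson likelihood is conjugate: the posterior is Gamma(α + ΣXᵢ, β + n).
Total number of days: n = 5 + 14 = 19.
Posterior mean = (α₀+S)/(β₀+n) = [n/(β₀+n)]·(S/n) + [β₀/(β₀+n)]·(α₀/β₀), so only n and β₀ enter the weight.
Weight on data w = n/(β₀+n) = 19/(0.9+19) = 19/19.9 = 0.9548.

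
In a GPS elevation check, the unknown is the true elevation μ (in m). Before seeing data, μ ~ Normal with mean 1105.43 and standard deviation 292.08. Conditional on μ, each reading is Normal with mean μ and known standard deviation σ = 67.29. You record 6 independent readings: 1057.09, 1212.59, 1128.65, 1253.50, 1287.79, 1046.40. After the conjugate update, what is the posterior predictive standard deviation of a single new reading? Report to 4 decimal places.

72.6360

For Normal data with known variance σ², a Normal(μ₀, σ₀²) prior on μ is conjugate. Posterior precision = 1/σ₀² + n/σ²; posterior mean is the precision-weighted average of μ₀ and x̄.
σ₀² = 292.08² = 85310.7264, σ² = 67.29² = 4527.9441; σ² + n·σ₀² = 4527.9441 + 6·85310.7264 = 516392.3025.
Posterior precision = 1/σ₀² + n/σ² = 1/85310.7264 + 6/4527.9441 = (σ² + n·σ₀²)/(σ₀²σ²) = 516392.3025/(85310.7264·4527.9441); posterior variance σₙ² = σ₀²σ²/(σ² + n·σ₀²) = 85310.7264·4527.9441/516392.3025 = 748.040198.
Predictive variance for one new observation = σₙ² + σ² = 85310.7264·4527.9441/516392.3025 + 4527.9441 = σ²·(σ₀² + 516392.3025)/516392.3025 = 4527.9441·601703.0289/516392.3025 = 5275.984298; SD = √(4527.9441·601703.0289/516392.3025) = 72.6360.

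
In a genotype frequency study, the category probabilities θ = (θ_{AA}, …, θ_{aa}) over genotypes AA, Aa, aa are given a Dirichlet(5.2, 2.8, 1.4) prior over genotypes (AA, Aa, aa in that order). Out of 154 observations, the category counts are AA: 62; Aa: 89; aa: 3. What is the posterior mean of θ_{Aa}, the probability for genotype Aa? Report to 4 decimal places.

The Dirichlet prior is conjugate to the Multinomial likelihood: each posterior αⱼ = prior αⱼ + observed count nⱼ.
Posterior concentration: (67.2, 91.8, 4.4), total = 163.4.
E[θ_{Aa}|data] = α_{Aa}/Σα = 91.8/163.4 = 0.5618.

0.5618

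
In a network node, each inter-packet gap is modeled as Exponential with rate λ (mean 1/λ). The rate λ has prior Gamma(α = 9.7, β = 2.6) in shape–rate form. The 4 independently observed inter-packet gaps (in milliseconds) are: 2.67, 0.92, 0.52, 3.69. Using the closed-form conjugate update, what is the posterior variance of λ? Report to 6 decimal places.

With a Gamma(shape α, rate β) prior on the exponential rate λ, the posterior after n observations with total T = Σxᵢ is Gamma(α+n, β+T).
Sum of observations T = 7.80 milliseconds; n = 4.
Posterior: Gamma(9.7+4, 2.6+7.80) = Gamma(13.7, 10.40).
Var = α/β² = 0.126664.

0.126664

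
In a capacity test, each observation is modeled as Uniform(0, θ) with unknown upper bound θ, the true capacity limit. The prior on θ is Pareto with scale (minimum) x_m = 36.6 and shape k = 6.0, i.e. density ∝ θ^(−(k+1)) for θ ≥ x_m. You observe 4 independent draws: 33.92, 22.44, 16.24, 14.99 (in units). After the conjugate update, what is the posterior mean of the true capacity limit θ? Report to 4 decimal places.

A Pareto(scale x_m, shape k) prior on the upper bound θ of Uniform(0, θ) is conjugate: posterior is Pareto(max(x_m, max xᵢ), k + n).
Sample maximum = 33.92; prior scale x_m = 36.6 → posterior scale = max = 36.60.
Posterior shape = 6.0 + 4 = 10.0.
E[θ|data] = k·x_m/(k−1) = 10.0·36.60/9.0 = 40.6667.

40.6667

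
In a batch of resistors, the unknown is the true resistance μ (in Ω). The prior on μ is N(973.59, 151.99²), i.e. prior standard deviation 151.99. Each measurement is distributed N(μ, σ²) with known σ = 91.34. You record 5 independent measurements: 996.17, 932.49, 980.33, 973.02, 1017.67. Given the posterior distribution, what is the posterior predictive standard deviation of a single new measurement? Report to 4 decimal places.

99.4947

For Normal data with known variance σ², a Normal(μ₀, σ₀²) prior on μ is conjugate. Posterior precision = 1/σ₀² + n/σ²; posterior mean is the precision-weighted average of μ₀ and x̄.
σ₀² = 151.99² = 23100.9601, σ² = 91.34² = 8342.9956; σ² + n·σ₀² = 8342.9956 + 5·23100.9601 = 123847.7961.
Posterior precision = 1/σ₀² + n/σ² = 1/23100.9601 + 5/8342.9956 = (σ² + n·σ₀²)/(σ₀²σ²) = 123847.7961/(23100.9601·8342.9956); posterior variance σₙ² = σ₀²σ²/(σ² + n·σ₀²) = 23100.9601·8342.9956/123847.7961 = 1556.194091.
Predictive variance for one new observation = σₙ² + σ² = 23100.9601·8342.9956/123847.7961 + 8342.9956 = σ²·(σ₀² + 123847.7961)/123847.7961 = 8342.9956·146948.7562/123847.7961 = 9899.189691; SD = √(8342.9956·146948.7562/123847.7961) = 99.4947.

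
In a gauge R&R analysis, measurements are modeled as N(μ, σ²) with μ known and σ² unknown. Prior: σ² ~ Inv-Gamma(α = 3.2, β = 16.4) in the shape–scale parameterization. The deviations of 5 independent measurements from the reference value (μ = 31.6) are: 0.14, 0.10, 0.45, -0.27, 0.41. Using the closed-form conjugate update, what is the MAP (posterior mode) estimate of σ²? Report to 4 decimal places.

2.4831

With known mean μ and an Inverse-Gamma(α, β) prior on σ², the Normal likelihood is conjugate: posterior is Inv-Gamma(α + n/2, β + Σ(xᵢ−μ)²/2).
Σ(xᵢ−μ)² = (0.14)² + (0.10)² + (0.45)² + (-0.27)² + (0.41)² = 0.4731.
Posterior: Inv-Gamma(3.2 + 5/2, 16.4 + 0.4731/2) = Inv-Gamma(5.70, 16.63655).
Mode = β/(α+1) = 16.63655/6.70 = 2.4831.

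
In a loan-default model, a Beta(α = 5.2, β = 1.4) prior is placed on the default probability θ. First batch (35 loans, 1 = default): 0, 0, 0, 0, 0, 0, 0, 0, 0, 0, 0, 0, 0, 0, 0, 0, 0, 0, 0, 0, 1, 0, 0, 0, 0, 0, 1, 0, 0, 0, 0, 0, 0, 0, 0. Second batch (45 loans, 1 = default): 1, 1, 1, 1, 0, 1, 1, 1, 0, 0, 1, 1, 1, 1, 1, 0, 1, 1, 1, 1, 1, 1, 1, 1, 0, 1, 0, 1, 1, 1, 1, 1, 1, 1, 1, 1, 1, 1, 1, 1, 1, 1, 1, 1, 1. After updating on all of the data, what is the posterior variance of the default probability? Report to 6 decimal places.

0.002841

The Beta prior is conjugate to a Binomial/Bernoulli likelihood; the update adds successes to α and failures to β.
After batch 1: Beta(5.2+2, 1.4+33) = Beta(7.2, 34.4).
After batch 2: Beta(7.2+39, 34.4+6) = Beta(46.2, 40.4).
Var = αβ/((α+β)²(α+β+1)) = 46.2·40.4/(86.6²·87.6) = 0.002841.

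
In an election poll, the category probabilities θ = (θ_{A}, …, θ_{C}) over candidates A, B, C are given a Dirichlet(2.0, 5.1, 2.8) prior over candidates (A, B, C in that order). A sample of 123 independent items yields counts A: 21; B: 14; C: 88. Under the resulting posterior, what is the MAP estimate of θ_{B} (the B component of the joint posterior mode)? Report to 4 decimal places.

0.1393

The Dirichlet prior is conjugate to the Multinomial likelihood: each posterior αⱼ = prior αⱼ + observed count nⱼ.
Posterior concentration: (23.0, 19.1, 90.8), total = 132.9.
Joint mode component: (α_{B}−1)/(Σα−K) = 18.1/129.9 = 0.1393.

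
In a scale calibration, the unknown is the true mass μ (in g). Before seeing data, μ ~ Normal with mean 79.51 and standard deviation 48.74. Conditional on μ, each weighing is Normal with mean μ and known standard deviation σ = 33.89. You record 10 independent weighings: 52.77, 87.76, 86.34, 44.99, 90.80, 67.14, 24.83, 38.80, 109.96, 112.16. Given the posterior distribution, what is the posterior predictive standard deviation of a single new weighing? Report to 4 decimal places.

35.4695

For Normal data with known variance σ², a Normal(μ₀, σ₀²) prior on μ is conjugate. Posterior precision = 1/σ₀² + n/σ²; posterior mean is the precision-weighted average of μ₀ and x̄.
σ₀² = 48.74² = 2375.5876, σ² = 33.89² = 1148.5321; σ² + n·σ₀² = 1148.5321 + 10·2375.5876 = 24904.4081.
Posterior precision = 1/σ₀² + n/σ² = 1/2375.5876 + 10/1148.5321 = (σ² + n·σ₀²)/(σ₀²σ²) = 24904.4081/(2375.5876·1148.5321); posterior variance σₙ² = σ₀²σ²/(σ² + n·σ₀²) = 2375.5876·1148.5321/24904.4081 = 109.556453.
Predictive variance for one new observation = σₙ² + σ² = 2375.5876·1148.5321/24904.4081 + 1148.5321 = σ²·(σ₀² + 24904.4081)/24904.4081 = 1148.5321·27279.9957/24904.4081 = 1258.088553; SD = √(1148.5321·27279.9957/24904.4081) = 35.4695.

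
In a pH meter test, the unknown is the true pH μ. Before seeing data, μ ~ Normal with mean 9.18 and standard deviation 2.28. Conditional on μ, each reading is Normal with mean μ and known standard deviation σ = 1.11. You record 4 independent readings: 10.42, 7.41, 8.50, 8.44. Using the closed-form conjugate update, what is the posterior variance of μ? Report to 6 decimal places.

For Normal data with known variance σ², a Normal(μ₀, σ₀²) prior on μ is conjugate. Posterior precision = 1/σ₀² + n/σ²; posterior mean is the precision-weighted average of μ₀ and x̄.
σ₀² = 2.28² = 5.1984, σ² = 1.11² = 1.2321; σ² + n·σ₀² = 1.2321 + 4·5.1984 = 22.0257.
Posterior precision = 1/σ₀² + n/σ² = 1/5.1984 + 4/1.2321 = (σ² + n·σ₀²)/(σ₀²σ²) = 22.0257/(5.1984·1.2321); posterior variance σₙ² = σ₀²σ²/(σ² + n·σ₀²) = 5.1984·1.2321/22.0257 = 0.290794.

0.290794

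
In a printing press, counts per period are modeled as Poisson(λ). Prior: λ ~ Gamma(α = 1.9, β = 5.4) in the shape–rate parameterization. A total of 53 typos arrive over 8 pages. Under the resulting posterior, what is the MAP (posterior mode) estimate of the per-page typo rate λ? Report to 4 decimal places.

4.0224

With a Gamma(shape α, rate β) prior, the Poisson likelihood is conjugate: the posterior is Gamma(α + ΣXᵢ, β + n).
Posterior: Gamma(α+S, β+n) = Gamma(1.9+53, 5.4+8) = Gamma(54.9, 13.4).
Mode of Gamma(α,β) for α≥1 is (α−1)/β = 53.9/13.4 = 4.0224.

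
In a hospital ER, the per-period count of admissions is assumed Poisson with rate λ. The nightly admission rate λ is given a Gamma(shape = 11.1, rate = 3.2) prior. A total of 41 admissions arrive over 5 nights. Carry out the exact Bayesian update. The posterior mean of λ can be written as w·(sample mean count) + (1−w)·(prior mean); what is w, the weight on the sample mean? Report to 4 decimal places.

With a Gamma(shape α, rate β) prior, the Poisson likelihood is conjugate: the posterior is Gamma(α + ΣXᵢ, β + n).
Posterior mean = (α₀+S)/(β₀+n) = [n/(β₀+n)]·(S/n) + [β₀/(β₀+n)]·(α₀/β₀), so only n and β₀ enter the weight.
Weight on data w = n/(β₀+n) = 5/(3.2+5) = 5/8.2 = 0.6098.

0.6098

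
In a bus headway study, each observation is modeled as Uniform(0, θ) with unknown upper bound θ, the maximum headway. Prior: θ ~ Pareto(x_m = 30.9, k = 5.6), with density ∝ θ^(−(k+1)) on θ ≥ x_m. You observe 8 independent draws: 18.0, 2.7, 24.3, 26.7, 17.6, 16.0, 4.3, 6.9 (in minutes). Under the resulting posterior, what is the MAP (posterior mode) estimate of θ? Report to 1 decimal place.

30.9

A Pareto(scale x_m, shape k) prior on the upper bound θ of Uniform(0, θ) is conjugate: posterior is Pareto(max(x_m, max xᵢ), k + n).
Sample maximum = 26.7; prior scale x_m = 30.9 → posterior scale = max = 30.9.
Posterior shape = 5.6 + 8 = 13.6.
The Pareto density is decreasing on [x_m, ∞), so the mode is x_m = 30.9.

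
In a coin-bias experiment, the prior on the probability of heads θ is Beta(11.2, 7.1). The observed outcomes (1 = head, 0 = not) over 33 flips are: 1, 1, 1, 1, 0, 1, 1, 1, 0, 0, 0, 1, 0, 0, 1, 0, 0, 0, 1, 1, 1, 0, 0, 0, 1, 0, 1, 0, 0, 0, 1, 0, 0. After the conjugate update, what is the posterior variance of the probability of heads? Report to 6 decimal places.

0.004778

The Beta prior is conjugate to a Binomial/Bernoulli likelihood; the update adds successes to α and failures to β.
Posterior: Beta(α+k, β+n−k) = Beta(11.2+15, 7.1+18) = Beta(26.2, 25.1).
Var = αβ/((α+β)²(α+β+1)) = 26.2·25.1/(51.3²·52.3) = 0.004778.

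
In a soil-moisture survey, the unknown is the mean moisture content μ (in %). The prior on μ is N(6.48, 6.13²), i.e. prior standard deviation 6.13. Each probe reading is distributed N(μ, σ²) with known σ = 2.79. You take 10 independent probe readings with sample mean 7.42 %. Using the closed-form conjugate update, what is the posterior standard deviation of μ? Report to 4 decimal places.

For Normal data with known variance σ², a Normal(μ₀, σ₀²) prior on μ is conjugate. Posterior precision = 1/σ₀² + n/σ²; posterior mean is the precision-weighted average of μ₀ and x̄.
σ₀² = 6.13² = 37.5769, σ² = 2.79² = 7.7841; σ² + n·σ₀² = 7.7841 + 10·37.5769 = 383.5531.
Posterior precision = 1/σ₀² + n/σ² = 1/37.5769 + 10/7.7841 = (σ² + n·σ₀²)/(σ₀²σ²) = 383.5531/(37.5769·7.7841); posterior variance σₙ² = σ₀²σ²/(σ² + n·σ₀²) = 37.5769·7.7841/383.5531 = 0.762612.
Posterior SD = √σₙ² = √(37.5769·7.7841/383.5531) = 0.8733.

0.8733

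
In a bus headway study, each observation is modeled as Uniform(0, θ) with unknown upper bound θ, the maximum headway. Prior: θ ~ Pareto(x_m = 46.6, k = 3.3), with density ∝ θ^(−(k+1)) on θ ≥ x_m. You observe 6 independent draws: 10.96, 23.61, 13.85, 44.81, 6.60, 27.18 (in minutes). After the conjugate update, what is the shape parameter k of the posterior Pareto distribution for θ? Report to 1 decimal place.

A Pareto(scale x_m, shape k) prior on the upper bound θ of Uniform(0, θ) is conjugate: posterior is Pareto(max(x_m, max xᵢ), k + n).
Sample maximum = 44.81; prior scale x_m = 46.6 → posterior scale = max = 46.60.
Posterior shape = 3.3 + 6 = 9.3.
Posterior shape k = 9.3.

9.3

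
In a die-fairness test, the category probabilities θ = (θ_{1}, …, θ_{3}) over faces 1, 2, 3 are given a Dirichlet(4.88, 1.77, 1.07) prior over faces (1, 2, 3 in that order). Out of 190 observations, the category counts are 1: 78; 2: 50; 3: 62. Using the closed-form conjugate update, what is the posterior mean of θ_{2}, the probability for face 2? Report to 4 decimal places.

0.2618

The Dirichlet prior is conjugate to the Multinomial likelihood: each posterior αⱼ = prior αⱼ + observed count nⱼ.
Posterior concentration: (82.88, 51.77, 63.07), total = 197.72.
E[θ_{2}|data] = α_{2}/Σα = 51.77/197.72 = 0.2618.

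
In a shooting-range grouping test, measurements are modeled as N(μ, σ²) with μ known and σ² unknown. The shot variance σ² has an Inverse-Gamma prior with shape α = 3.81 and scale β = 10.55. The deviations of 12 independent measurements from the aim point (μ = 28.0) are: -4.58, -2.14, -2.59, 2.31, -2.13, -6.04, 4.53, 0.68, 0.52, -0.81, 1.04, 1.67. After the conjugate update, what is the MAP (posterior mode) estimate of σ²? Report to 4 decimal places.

5.8048

With known mean μ and an Inverse-Gamma(α, β) prior on σ², the Normal likelihood is conjugate: posterior is Inv-Gamma(α + n/2, β + Σ(xᵢ−μ)²/2).
Σ(xᵢ−μ)² = (-4.58)² + (-2.14)² + (-2.59)² + (2.31)² + (-2.13)² + (-6.04)² + (4.53)² + (0.68)² + (0.52)² + (-0.81)² + (1.04)² + (1.67)² = 104.3990.
Posterior: Inv-Gamma(3.81 + 12/2, 10.55 + 104.3990/2) = Inv-Gamma(9.81, 62.74950).
Mode = β/(α+1) = 62.74950/10.81 = 5.8048.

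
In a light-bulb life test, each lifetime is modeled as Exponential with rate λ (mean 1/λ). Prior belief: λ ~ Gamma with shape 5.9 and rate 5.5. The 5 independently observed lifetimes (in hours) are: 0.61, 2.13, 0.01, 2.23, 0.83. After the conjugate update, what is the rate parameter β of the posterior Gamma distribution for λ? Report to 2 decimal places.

11.31

With a Gamma(shape α, rate β) prior on the exponential rate λ, the posterior after n observations with total T = Σxᵢ is Gamma(α+n, β+T).
Sum of observations T = 5.81 hours; n = 5.
Posterior: Gamma(5.9+5, 5.5+5.81) = Gamma(10.9, 11.31).
Posterior β = 11.31.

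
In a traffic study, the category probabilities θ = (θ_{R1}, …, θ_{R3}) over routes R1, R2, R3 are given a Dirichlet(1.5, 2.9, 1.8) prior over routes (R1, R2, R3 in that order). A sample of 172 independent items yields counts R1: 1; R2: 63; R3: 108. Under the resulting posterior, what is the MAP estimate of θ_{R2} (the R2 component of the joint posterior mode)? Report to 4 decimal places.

0.3704

The Dirichlet prior is conjugate to the Multinomial likelihood: each posterior αⱼ = prior αⱼ + observed count nⱼ.
Posterior concentration: (2.5, 65.9, 109.8), total = 178.2.
Joint mode component: (α_{R2}−1)/(Σα−K) = 64.9/175.2 = 0.3704.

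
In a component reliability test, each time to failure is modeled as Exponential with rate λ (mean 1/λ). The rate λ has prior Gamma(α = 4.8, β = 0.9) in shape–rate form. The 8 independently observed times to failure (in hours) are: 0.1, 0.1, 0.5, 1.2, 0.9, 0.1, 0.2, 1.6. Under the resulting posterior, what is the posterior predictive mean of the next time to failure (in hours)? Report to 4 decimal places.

With a Gamma(shape α, rate β) prior on the exponential rate λ, the posterior after n observations with total T = Σxᵢ is Gamma(α+n, β+T).
Sum of observations T = 4.7 hours; n = 8.
Posterior: Gamma(4.8+8, 0.9+4.7) = Gamma(12.8, 5.6).
The predictive distribution for the next observation is Lomax; its mean is β/(α−1) = 5.6/11.8 = 0.4746.

0.4746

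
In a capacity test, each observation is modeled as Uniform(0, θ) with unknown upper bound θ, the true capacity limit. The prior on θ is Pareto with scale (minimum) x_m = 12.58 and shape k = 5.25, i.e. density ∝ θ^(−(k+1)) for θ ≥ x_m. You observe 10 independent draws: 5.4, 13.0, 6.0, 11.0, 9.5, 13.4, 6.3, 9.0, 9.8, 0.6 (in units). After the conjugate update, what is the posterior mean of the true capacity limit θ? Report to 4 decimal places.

14.3404

A Pareto(scale x_m, shape k) prior on the upper bound θ of Uniform(0, θ) is conjugate: posterior is Pareto(max(x_m, max xᵢ), k + n).
Sample maximum = 13.4; prior scale x_m = 12.58 → posterior scale = max = 13.40.
Posterior shape = 5.25 + 10 = 15.25.
E[θ|data] = k·x_m/(k−1) = 15.25·13.40/14.25 = 14.3404.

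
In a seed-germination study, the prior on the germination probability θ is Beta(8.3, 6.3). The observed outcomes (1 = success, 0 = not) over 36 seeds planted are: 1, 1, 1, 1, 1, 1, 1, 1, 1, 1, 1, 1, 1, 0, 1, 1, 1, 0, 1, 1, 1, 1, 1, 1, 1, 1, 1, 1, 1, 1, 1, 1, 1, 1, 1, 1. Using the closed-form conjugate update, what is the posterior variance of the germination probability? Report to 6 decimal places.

0.002657

The Beta prior is conjugate to a Binomial/Bernoulli likelihood; the update adds successes to α and failures to β.
Posterior: Beta(α+k, β+n−k) = Beta(8.3+34, 6.3+2) = Beta(42.3, 8.3).
Var = αβ/((α+β)²(α+β+1)) = 42.3·8.3/(50.6²·51.6) = 0.002657.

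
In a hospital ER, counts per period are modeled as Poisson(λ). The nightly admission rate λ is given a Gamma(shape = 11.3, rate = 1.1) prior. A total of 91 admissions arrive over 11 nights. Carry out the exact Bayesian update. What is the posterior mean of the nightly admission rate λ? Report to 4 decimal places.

8.4545

With a Gamma(shape α, rate β) prior, the Poisson likelihood is conjugate: the posterior is Gamma(α + ΣXᵢ, β + n).
Posterior: Gamma(α+S, β+n) = Gamma(11.3+91, 1.1+11) = Gamma(102.3, 12.1).
Posterior mean = α/β = 102.3/12.1 = 8.4545.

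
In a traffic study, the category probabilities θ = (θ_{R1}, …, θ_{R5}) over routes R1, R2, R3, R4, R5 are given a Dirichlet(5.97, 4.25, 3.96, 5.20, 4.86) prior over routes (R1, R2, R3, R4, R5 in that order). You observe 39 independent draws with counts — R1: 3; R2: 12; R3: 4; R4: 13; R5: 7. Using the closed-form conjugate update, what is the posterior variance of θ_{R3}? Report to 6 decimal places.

The Dirichlet prior is conjugate to the Multinomial likelihood: each posterior αⱼ = prior αⱼ + observed count nⱼ.
Posterior concentration: (8.97, 16.25, 7.96, 18.20, 11.86), total = 63.24.
Var[θ_j] = α_j(Σα−α_j)/((Σα)²(Σα+1)) = 7.96·55.28/(63.24²·64.24) = 0.001713.

0.001713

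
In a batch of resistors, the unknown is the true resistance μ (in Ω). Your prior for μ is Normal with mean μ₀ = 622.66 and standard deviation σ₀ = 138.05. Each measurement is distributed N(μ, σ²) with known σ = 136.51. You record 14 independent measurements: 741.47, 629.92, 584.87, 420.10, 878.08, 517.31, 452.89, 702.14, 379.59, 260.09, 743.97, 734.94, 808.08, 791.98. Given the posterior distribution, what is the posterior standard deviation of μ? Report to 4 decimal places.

35.2728

For Normal data with known variance σ², a Normal(μ₀, σ₀²) prior on μ is conjugate. Posterior precision = 1/σ₀² + n/σ²; posterior mean is the precision-weighted average of μ₀ and x̄.
σ₀² = 138.05² = 19057.8025, σ² = 136.51² = 18634.9801; σ² + n·σ₀² = 18634.9801 + 14·19057.8025 = 285444.2151.
Posterior precision = 1/σ₀² + n/σ² = 1/19057.8025 + 14/18634.9801 = (σ² + n·σ₀²)/(σ₀²σ²) = 285444.2151/(19057.8025·18634.9801); posterior variance σₙ² = σ₀²σ²/(σ² + n·σ₀²) = 19057.8025·18634.9801/285444.2151 = 1244.172246.
Posterior SD = √σₙ² = √(19057.8025·18634.9801/285444.2151) = 35.2728.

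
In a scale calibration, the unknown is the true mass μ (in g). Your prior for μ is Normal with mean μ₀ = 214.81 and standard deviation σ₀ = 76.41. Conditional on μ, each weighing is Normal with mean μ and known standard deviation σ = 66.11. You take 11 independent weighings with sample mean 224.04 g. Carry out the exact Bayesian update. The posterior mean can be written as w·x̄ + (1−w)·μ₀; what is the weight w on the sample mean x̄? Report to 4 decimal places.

For Normal data with known variance σ², a Normal(μ₀, σ₀²) prior on μ is conjugate. Posterior precision = 1/σ₀² + n/σ²; posterior mean is the precision-weighted average of μ₀ and x̄.
σ₀² = 76.41² = 5838.4881, σ² = 66.11² = 4370.5321. Prior precision 1/σ₀² = 1/5838.4881; data precision n/σ² = 11/4370.5321.
w = (n/σ²)/(1/σ₀² + n/σ²) = n·σ₀²/(σ² + n·σ₀²) = 11·5838.4881/(4370.5321 + 11·5838.4881) = 64223.3691/68593.9012 = 0.9363.

0.9363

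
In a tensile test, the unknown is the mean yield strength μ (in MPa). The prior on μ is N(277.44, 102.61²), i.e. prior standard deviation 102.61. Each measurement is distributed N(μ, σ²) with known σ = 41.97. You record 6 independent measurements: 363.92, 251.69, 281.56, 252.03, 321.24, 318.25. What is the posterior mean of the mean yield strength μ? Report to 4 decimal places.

For Normal data with known variance σ², a Normal(μ₀, σ₀²) prior on μ is conjugate. Posterior precision = 1/σ₀² + n/σ²; posterior mean is the precision-weighted average of μ₀ and x̄.
Σxᵢ = 363.92 + 251.69 + 281.56 + 252.03 + 321.24 + 318.25 = 1788.69, so n·x̄ = 1788.69.
σ₀² = 102.61² = 10528.8121, σ² = 41.97² = 1761.4809; σ² + n·σ₀² = 1761.4809 + 6·10528.8121 = 64934.3535.
Posterior mean = (μ₀/σ₀² + n·x̄/σ²)/(1/σ₀² + n/σ²) = (σ²·μ₀ + σ₀²·n·x̄)/(σ² + n·σ₀²) = (1761.4809·277.44 + 10528.8121·1788.69)/64934.3535 = 19321486.176045/64934.3535 = 297.5541.

297.5541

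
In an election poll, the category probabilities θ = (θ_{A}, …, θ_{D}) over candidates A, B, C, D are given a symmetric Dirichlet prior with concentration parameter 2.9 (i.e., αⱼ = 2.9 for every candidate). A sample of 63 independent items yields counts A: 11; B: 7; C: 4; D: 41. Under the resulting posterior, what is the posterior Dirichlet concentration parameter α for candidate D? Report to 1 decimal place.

The Dirichlet prior is conjugate to the Multinomial likelihood: each posterior αⱼ = prior αⱼ + observed count nⱼ.
Posterior concentration: (13.9, 9.9, 6.9, 43.9), total = 74.6.
α_{D} = 2.9 + 41 = 43.9.

43.9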